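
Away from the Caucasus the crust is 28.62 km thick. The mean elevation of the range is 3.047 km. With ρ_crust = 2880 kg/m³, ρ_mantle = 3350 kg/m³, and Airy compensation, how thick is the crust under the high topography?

Root depth r = h ρ_c / (ρ_m − ρ_c) = 3.047 km × 2880 / 470 = 18.67 km.
Total thickness = T + h + r = 28.62 km + 3.047 km + 18.67 km = 50.3 km.

50.3 km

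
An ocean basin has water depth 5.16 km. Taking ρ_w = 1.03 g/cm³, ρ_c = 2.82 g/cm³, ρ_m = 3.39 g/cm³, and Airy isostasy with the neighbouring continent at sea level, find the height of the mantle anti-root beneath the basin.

16.2 km

Equating mass per unit area of the two columns: replacing crust with seawater at the top is compensated by replacing crust with mantle at the base: d (ρ_c − ρ_w) = a (ρ_m − ρ_c).
a = d (ρ_c − ρ_w)/(ρ_m − ρ_c) = 5.16 km × 1.79/0.57 = 16.2 km.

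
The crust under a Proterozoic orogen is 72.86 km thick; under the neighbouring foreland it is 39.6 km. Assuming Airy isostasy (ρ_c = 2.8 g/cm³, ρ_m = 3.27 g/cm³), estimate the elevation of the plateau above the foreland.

4.78 km

Excess crust Δ = 72.86 km − 39.6 km = 33.26 km, split between elevation h and root r with h + r = Δ.
Airy balance ρ_c h = (ρ_m − ρ_c) r gives r = h ρ_c/(ρ_m − ρ_c), so h (1 + ρ_c/(ρ_m − ρ_c)) = Δ, i.e. h = Δ (ρ_m − ρ_c)/ρ_m.
h = 33.26 km × 0.47/3.27 = 4.78 km.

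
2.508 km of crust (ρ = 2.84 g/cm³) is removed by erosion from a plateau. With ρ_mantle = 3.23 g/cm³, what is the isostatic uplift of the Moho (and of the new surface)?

Unloading: uplift u = e ρ_c/ρ_m = 2.508 km × 2.84/3.23 = 2.21 km.

2.21 km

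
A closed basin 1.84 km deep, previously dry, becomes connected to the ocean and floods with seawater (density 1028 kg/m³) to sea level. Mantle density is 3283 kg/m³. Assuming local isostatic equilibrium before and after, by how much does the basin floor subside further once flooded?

After flooding the water column is d + s deep. Its weight must equal the weight of mantle displaced by the extra subsidence s: (d + s) ρ_w = s ρ_m.
s = d ρ_w / (ρ_m − ρ_w) = 1.84 km × 1028/(3283 − 1028) = 0.839 km.

0.839 km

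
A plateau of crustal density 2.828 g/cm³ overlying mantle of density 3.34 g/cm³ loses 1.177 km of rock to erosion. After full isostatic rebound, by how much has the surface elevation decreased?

0.18 km

Rebound u = e ρ_c/ρ_m = 1.177 km × 2.828/3.34 = 0.9966 km.
Net surface drop = e − u = 1.177 km − 0.9966 km = e (ρ_m − ρ_c)/ρ_m = 0.18 km.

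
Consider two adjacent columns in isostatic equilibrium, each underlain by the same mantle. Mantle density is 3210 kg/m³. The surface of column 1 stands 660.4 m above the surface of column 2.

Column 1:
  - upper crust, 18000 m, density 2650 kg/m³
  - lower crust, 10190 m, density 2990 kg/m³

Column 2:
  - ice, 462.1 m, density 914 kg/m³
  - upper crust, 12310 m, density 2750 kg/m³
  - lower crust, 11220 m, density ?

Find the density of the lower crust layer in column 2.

2900 kg/m³

Take the compensation level at the base of the deeper column (depth z_c below the surface of column 1) and equate Σ ρ_i t_i down to z_c; mantle fills any gap and the z_c terms cancel.
Column 1: 18000×2650 + 10190×2990 + (z_c − 28190)×3210
Column 2: 660.4×0 + 462.1×914 + 12310×2750 + 11220×ρ + (z_c − 660.4 − 23992.1)×3210
The z_c×3210 term appears on both sides and cancels. Collect the known terms of each column as K = Σ(ρt)_known − 3210 × (depth of known layers): K_1 = 78168100 − 3210×28190 = −12321800; K_2 = 34274859.4 − 3210×(660.4 + 23992.1) = −44859665.6.
Balance: K_1 = K_2 + 11220×ρ, so ρ = (K_1 − K_2)/11220 = 32537900/11220 = 2900 kg/m³.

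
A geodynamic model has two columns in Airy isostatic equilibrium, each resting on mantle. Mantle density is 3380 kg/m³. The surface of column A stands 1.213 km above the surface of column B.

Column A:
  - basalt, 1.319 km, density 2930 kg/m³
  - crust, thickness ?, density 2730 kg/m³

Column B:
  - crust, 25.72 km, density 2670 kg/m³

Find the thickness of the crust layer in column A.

Take the compensation level at the base of the deeper column (depth z_c below the surface of column A) and equate Σ ρ_i t_i down to z_c; mantle fills any gap and the z_c terms cancel.
Column A: 1.319×2930 + x×2730 + (z_c − 1.319 − x)×3380
Column B: 1.213×0 + 25.72×2670 + (z_c − 1.213 − 25.72)×3380
The z_c×3380 term appears on both sides and cancels. Collect the known terms of each column as K = Σ(ρt)_known − 3380 × (depth of known layers): K_A = 3864.67 − 3380×1.319 = −593.55; K_B = 68672.4 − 3380×(1.213 + 25.72) = −22361.14.
Balance: K_A − x×(3380 − 2730) = K_B, so x = (K_A − K_B)/(3380 − 2730) = 21767.6/650 = 33.5 km.

33.5 km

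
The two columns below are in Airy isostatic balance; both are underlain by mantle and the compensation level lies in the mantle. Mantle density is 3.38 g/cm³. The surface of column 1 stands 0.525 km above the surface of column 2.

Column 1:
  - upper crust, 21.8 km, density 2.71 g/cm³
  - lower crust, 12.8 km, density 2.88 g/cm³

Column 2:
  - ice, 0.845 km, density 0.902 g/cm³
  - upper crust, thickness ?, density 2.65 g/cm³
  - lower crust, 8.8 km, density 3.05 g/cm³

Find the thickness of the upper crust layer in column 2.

19.5 km

Take the compensation level at the base of the deeper column (depth z_c below the surface of column 1) and equate Σ ρ_i t_i down to z_c; mantle fills any gap and the z_c terms cancel.
Column 1: 21.8×2.71 + 12.8×2.88 + (z_c − 34.6)×3.38
Column 2: 0.525×0 + 0.845×0.902 + x×2.65 + 8.8×3.05 + (z_c − 0.525 − 9.645 − x)×3.38
The z_c×3.38 term appears on both sides and cancels. Collect the known terms of each column as K = Σ(ρt)_known − 3.38 × (depth of known layers): K_1 = 95.942 − 3.38×34.6 = −21.006; K_2 = 27.60219 − 3.38×(0.525 + 9.645) = −6.77241.
Balance: K_1 = K_2 − x×(3.38 − 2.65), so x = (K_2 − K_1)/(3.38 − 2.65) = 14.2336/0.73 = 19.5 km.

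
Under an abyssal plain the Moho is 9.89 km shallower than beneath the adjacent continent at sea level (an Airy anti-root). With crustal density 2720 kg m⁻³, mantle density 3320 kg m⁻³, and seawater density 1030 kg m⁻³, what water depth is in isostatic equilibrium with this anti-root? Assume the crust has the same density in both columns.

Replacing a thickness d of crust by seawater at the top must be balanced by replacing crust with mantle at the base: d (ρ_c − ρ_w) = a (ρ_m − ρ_c).
d = a (ρ_m − ρ_c)/(ρ_c − ρ_w) = 9.89 km × 600/1690 = 3.51 km.

3.51 km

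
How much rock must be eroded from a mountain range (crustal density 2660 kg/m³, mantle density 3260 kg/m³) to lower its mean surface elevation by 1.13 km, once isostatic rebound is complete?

6.14 km

Net drop Δ = e − u = e − e ρ_c/ρ_m = e (ρ_m − ρ_c)/ρ_m.
e = Δ ρ_m/(ρ_m − ρ_c) = 1.13 km × 3260/600 = 6.14 km.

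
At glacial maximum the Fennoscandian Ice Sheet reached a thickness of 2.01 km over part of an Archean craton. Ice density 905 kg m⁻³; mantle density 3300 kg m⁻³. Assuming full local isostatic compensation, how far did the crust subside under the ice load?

0.551 km

By Archimedes' principle applied to the lithosphere: the ice load ρ_ice t is balanced by mantle displaced below, ρ_m s.
s = t ρ_ice / ρ_m = 2.01 km × 905/3300 = 0.551 km.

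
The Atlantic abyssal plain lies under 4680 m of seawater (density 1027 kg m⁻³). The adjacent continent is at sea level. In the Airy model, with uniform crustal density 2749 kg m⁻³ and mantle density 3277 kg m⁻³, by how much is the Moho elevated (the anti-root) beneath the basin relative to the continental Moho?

15300 m

Isostatic balance requires: replacing crust with seawater at the top is compensated by replacing crust with mantle at the base: d (ρ_c − ρ_w) = a (ρ_m − ρ_c).
a = d (ρ_c − ρ_w)/(ρ_m − ρ_c) = 4680 m × 1722/528 = 15300 m.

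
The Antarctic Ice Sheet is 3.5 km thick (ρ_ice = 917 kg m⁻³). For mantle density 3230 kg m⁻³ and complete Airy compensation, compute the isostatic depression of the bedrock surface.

0.994 km

For local isostatic compensation: the ice load ρ_ice t is balanced by mantle displaced below, ρ_m s.
s = t ρ_ice / ρ_m = 3.5 km × 917/3230 = 0.994 km.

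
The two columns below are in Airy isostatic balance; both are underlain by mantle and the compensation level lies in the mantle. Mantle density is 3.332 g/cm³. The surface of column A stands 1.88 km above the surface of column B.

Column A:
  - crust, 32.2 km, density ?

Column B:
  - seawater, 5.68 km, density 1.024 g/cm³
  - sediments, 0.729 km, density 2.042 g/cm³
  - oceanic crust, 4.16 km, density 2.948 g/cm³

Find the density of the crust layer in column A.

Take the compensation level at the base of the deeper column (depth z_c below the surface of column A) and equate Σ ρ_i t_i down to z_c; mantle fills any gap and the z_c terms cancel.
Column A: 32.2×ρ + (z_c − 32.2)×3.332
Column B: 1.88×0 + 5.68×1.024 + 0.729×2.042 + 4.16×2.948 + (z_c − 1.88 − 10.569)×3.332
The z_c×3.332 term appears on both sides and cancels. Collect the known terms of each column as K = Σ(ρt)_known − 3.332 × (depth of known layers): K_A = 0 − 3.332×32.2 = −107.2904; K_B = 19.568618 − 3.332×(1.88 + 10.569) = −21.91145.
Balance: K_A + 32.2×ρ = K_B, so ρ = (K_B − K_A)/32.2 = 85.379/32.2 = 2.65 g/cm³.

2.65 g/cm³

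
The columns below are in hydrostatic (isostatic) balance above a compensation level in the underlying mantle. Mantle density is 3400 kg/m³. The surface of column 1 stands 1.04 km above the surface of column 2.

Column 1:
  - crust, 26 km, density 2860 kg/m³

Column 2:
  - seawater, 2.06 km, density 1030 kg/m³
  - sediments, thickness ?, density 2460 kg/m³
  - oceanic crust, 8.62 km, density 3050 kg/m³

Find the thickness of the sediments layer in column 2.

Take the compensation level at the base of the deeper column (depth z_c below the surface of column 1) and equate Σ ρ_i t_i down to z_c; mantle fills any gap and the z_c terms cancel.
Column 1: 26×2860 + (z_c − 26)×3400
Column 2: 1.04×0 + 2.06×1030 + x×2460 + 8.62×3050 + (z_c − 1.04 − 10.68 − x)×3400
The z_c×3400 term appears on both sides and cancels. Collect the known terms of each column as K = Σ(ρt)_known − 3400 × (depth of known layers): K_1 = 74360 − 3400×26 = −14040; K_2 = 28412.8 − 3400×(1.04 + 10.68) = −11435.2.
Balance: K_1 = K_2 − x×(3400 − 2460), so x = (K_2 − K_1)/(3400 − 2460) = 2604.8/940 = 2.77 km.

2.77 km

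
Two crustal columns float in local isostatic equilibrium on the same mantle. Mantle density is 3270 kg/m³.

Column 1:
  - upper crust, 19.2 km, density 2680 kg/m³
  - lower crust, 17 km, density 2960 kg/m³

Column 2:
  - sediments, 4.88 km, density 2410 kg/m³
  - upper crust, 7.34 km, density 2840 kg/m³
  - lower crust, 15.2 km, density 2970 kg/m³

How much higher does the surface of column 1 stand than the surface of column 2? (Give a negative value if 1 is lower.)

For any compensation level in the mantle, the mantle terms cancel and isostasy reduces to e = (Σt_1 − Σt_2) − (Σ(ρt)_1 − Σ(ρt)_2) / ρ_m.
Σt_1 = 36.2 km; Σt_2 = 27.42 km; Σ(ρt)_1 = 101776; Σ(ρt)_2 = 77750.4 (in km·kg/m³).
e = (36.2 − 27.42) − (101776 − 77750.4) / 3270 = 1.43 km.

1.43 km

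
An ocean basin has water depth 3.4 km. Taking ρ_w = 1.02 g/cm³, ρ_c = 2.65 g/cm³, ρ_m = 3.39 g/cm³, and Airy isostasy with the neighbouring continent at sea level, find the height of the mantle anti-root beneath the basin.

7.49 km

Balancing pressure at the compensation depth: replacing crust with seawater at the top is compensated by replacing crust with mantle at the base: d (ρ_c − ρ_w) = a (ρ_m − ρ_c).
a = d (ρ_c − ρ_w)/(ρ_m − ρ_c) = 3.4 km × 1.63/0.74 = 7.49 km.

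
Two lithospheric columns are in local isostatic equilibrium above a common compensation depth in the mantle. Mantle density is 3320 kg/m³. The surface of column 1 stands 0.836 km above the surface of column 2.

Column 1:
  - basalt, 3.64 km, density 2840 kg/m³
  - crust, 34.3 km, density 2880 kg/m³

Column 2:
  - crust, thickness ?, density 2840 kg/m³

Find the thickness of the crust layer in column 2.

29.3 km

Take the compensation level at the base of the deeper column (depth z_c below the surface of column 1) and equate Σ ρ_i t_i down to z_c; mantle fills any gap and the z_c terms cancel.
Column 1: 3.64×2840 + 34.3×2880 + (z_c − 37.94)×3320
Column 2: 0.836×0 + x×2840 + (z_c − 0.836 − 0 − x)×3320
The z_c×3320 term appears on both sides and cancels. Collect the known terms of each column as K = Σ(ρt)_known − 3320 × (depth of known layers): K_1 = 109121.6 − 3320×37.94 = −16839.2; K_2 = 0 − 3320×(0.836 + 0) = −2775.52.
Balance: K_1 = K_2 − x×(3320 − 2840), so x = (K_2 − K_1)/(3320 − 2840) = 14063.7/480 = 29.3 km.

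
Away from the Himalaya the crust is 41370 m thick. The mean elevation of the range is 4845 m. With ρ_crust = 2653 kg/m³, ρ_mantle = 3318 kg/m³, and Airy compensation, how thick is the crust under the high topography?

Root depth r = h ρ_c / (ρ_m − ρ_c) = 4845 m × 2653 / 665 = 19330 m.
Total thickness = T + h + r = 41370 m + 4845 m + 19330 m = 65500 m.

65500 m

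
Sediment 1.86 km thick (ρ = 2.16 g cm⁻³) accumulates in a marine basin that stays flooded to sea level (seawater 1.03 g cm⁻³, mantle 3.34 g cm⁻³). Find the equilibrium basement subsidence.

Submarine loading: the sediment displaces seawater, and the subsidence is in turn flooded, so s (ρ_m − ρ_w) = t (ρ_sed − ρ_w).
s = 1.86 km × (2.16 − 1.03) / (3.34 − 1.03) = 0.91 km.

0.91 km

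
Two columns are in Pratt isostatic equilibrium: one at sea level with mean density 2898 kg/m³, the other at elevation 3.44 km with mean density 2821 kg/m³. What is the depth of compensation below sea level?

126 km

ρ_ref D = ρ (D + h) → D (ρ_ref − ρ) = ρ h.
D = ρ h/(ρ_ref − ρ) = 2821 × 3.44 km/(2898 − 2821) = 126 km.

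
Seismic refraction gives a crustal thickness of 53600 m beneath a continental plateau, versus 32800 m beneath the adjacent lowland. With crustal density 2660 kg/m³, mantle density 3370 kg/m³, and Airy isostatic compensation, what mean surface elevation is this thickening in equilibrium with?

4380 m

Excess crust Δ = 53600 m − 32800 m = 20800 m, split between elevation h and root r with h + r = Δ.
Airy balance ρ_c h = (ρ_m − ρ_c) r gives r = h ρ_c/(ρ_m − ρ_c), so h (1 + ρ_c/(ρ_m − ρ_c)) = Δ, i.e. h = Δ (ρ_m − ρ_c)/ρ_m.
h = 20800 m × 710/3370 = 4380 m.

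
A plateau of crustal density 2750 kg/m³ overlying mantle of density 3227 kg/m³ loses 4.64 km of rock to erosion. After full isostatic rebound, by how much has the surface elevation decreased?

0.686 km

Rebound u = e ρ_c/ρ_m = 4.64 km × 2750/3227 = 3.954 km.
Net surface drop = e − u = 4.64 km − 3.954 km = e (ρ_m − ρ_c)/ρ_m = 0.686 km.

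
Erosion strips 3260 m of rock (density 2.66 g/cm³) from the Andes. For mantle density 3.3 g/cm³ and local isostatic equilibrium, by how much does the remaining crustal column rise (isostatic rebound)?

2630 m

Unloading: uplift u = e ρ_c/ρ_m = 3260 m × 2.66/3.3 = 2630 m.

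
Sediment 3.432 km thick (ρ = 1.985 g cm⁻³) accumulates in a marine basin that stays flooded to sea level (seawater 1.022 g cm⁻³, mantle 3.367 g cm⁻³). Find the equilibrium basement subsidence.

Submarine loading: the sediment displaces seawater, and the subsidence is in turn flooded, so s (ρ_m − ρ_w) = t (ρ_sed − ρ_w).
s = 3.432 km × (1.985 − 1.022) / (3.367 − 1.022) = 1.41 km.

1.41 km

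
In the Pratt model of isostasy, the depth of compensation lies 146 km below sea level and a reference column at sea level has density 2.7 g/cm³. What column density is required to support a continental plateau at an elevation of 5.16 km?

2.61 g/cm³

Pratt balance: ρ_ref D = ρ (D + h).
ρ = ρ_ref D/(D + h) = 2.7 × 146 km/(146 km + 5.16 km) = 2.61 g/cm³.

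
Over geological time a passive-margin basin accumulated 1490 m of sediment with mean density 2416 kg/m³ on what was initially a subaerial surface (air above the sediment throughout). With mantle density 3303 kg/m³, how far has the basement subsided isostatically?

Subaerial load: s = t ρ_sed / ρ_m = 1490 m × 2416/3303 = 1090 m.

1090 m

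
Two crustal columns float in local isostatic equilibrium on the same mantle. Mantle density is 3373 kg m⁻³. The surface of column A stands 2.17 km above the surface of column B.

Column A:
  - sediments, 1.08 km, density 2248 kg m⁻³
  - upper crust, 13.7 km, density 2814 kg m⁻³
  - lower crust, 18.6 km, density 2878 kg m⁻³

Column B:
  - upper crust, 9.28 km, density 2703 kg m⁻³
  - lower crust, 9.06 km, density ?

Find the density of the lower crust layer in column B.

2870 kg m⁻³

Take the compensation level at the base of the deeper column (depth z_c below the surface of column A) and equate Σ ρ_i t_i down to z_c; mantle fills any gap and the z_c terms cancel.
Column A: 1.08×2248 + 13.7×2814 + 18.6×2878 + (z_c − 33.38)×3373
Column B: 2.17×0 + 9.28×2703 + 9.06×ρ + (z_c − 2.17 − 18.34)×3373
The z_c×3373 term appears on both sides and cancels. Collect the known terms of each column as K = Σ(ρt)_known − 3373 × (depth of known layers): K_A = 94510.44 − 3373×33.38 = −18080.3; K_B = 25083.84 − 3373×(2.17 + 18.34) = −44096.39.
Balance: K_A = K_B + 9.06×ρ, so ρ = (K_A − K_B)/9.06 = 26016.1/9.06 = 2870 kg m⁻³.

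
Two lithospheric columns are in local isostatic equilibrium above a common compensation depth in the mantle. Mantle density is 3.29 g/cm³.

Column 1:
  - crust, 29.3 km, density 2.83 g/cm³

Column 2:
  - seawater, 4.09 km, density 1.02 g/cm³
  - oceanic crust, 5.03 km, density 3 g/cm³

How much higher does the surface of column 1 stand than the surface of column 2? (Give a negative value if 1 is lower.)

0.831 km

For any compensation level in the mantle, the mantle terms cancel and isostasy reduces to e = (Σt_1 − Σt_2) − (Σ(ρt)_1 − Σ(ρt)_2) / ρ_m.
Σt_1 = 29.3 km; Σt_2 = 9.12 km; Σ(ρt)_1 = 82.919; Σ(ρt)_2 = 19.2618 (in km·g/cm³).
e = (29.3 − 9.12) − (82.919 − 19.2618) / 3.29 = 0.831 km.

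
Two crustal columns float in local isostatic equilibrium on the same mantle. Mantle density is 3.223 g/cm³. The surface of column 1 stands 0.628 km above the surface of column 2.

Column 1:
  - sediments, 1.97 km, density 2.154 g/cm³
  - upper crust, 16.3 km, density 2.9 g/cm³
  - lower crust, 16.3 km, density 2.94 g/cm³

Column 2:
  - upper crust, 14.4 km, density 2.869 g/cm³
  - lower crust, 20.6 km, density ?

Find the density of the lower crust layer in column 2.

Take the compensation level at the base of the deeper column (depth z_c below the surface of column 1) and equate Σ ρ_i t_i down to z_c; mantle fills any gap and the z_c terms cancel.
Column 1: 1.97×2.154 + 16.3×2.9 + 16.3×2.94 + (z_c − 34.57)×3.223
Column 2: 0.628×0 + 14.4×2.869 + 20.6×ρ + (z_c − 0.628 − 35)×3.223
The z_c×3.223 term appears on both sides and cancels. Collect the known terms of each column as K = Σ(ρt)_known − 3.223 × (depth of known layers): K_1 = 99.43538 − 3.223×34.57 = −11.98373; K_2 = 41.3136 − 3.223×(0.628 + 35) = −73.515444.
Balance: K_1 = K_2 + 20.6×ρ, so ρ = (K_1 − K_2)/20.6 = 61.5317/20.6 = 2.99 g/cm³.

2.99 g/cm³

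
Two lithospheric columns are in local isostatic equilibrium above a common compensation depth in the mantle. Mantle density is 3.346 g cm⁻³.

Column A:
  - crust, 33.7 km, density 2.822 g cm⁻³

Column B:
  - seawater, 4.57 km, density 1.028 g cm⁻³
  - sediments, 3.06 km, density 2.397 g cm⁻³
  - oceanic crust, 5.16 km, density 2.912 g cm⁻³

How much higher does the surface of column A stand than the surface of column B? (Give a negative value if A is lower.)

For any compensation level in the mantle, the mantle terms cancel and isostasy reduces to e = (Σt_A − Σt_B) − (Σ(ρt)_A − Σ(ρt)_B) / ρ_m.
Σt_A = 33.7 km; Σt_B = 12.79 km; Σ(ρt)_A = 95.1014; Σ(ρt)_B = 27.0587 (in km·g cm⁻³).
e = (33.7 − 12.79) − (95.1014 − 27.0587) / 3.346 = 0.574 km.

0.574 km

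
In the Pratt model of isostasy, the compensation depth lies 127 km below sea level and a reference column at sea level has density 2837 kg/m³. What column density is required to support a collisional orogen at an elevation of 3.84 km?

2750 kg/m³

Pratt balance: ρ_ref D = ρ (D + h).
ρ = ρ_ref D/(D + h) = 2837 × 127 km/(127 km + 3.84 km) = 2750 kg/m³.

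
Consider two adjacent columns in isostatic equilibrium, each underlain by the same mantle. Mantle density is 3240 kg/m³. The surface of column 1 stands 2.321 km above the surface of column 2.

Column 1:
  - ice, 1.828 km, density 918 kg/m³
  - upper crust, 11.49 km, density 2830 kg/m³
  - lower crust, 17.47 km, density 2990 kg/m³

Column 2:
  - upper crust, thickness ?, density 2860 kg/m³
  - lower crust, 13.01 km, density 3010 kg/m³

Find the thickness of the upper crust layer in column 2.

7.4 km

Take the compensation level at the base of the deeper column (depth z_c below the surface of column 1) and equate Σ ρ_i t_i down to z_c; mantle fills any gap and the z_c terms cancel.
Column 1: 1.828×918 + 11.49×2830 + 17.47×2990 + (z_c − 30.788)×3240
Column 2: 2.321×0 + x×2860 + 13.01×3010 + (z_c − 2.321 − 13.01 − x)×3240
The z_c×3240 term appears on both sides and cancels. Collect the known terms of each column as K = Σ(ρt)_known − 3240 × (depth of known layers): K_1 = 86430.104 − 3240×30.788 = −13323.016; K_2 = 39160.1 − 3240×(2.321 + 13.01) = −10512.34.
Balance: K_1 = K_2 − x×(3240 − 2860), so x = (K_2 − K_1)/(3240 − 2860) = 2810.68/380 = 7.4 km.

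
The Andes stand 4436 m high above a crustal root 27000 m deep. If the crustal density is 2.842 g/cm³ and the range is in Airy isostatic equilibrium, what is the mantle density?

3.31 g/cm³

Airy balance: ρ_c h = (ρ_m − ρ_c) r → ρ_m = ρ_c (1 + h/r).
ρ_m = 2.842 × (1 + 4436 m/27000 m) = 3.31 g/cm³.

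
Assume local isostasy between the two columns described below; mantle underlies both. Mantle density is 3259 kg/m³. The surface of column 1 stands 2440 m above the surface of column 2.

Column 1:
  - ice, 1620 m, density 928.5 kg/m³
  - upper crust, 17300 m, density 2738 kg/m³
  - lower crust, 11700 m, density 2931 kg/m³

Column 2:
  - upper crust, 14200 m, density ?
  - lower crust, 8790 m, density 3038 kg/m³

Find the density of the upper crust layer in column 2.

Take the compensation level at the base of the deeper column (depth z_c below the surface of column 1) and equate Σ ρ_i t_i down to z_c; mantle fills any gap and the z_c terms cancel.
Column 1: 1620×928.5 + 17300×2738 + 11700×2931 + (z_c − 30620)×3259
Column 2: 2440×0 + 14200×ρ + 8790×3038 + (z_c − 2440 − 22990)×3259
The z_c×3259 term appears on both sides and cancels. Collect the known terms of each column as K = Σ(ρt)_known − 3259 × (depth of known layers): K_1 = 83164270 − 3259×30620 = −16626310; K_2 = 26704020 − 3259×(2440 + 22990) = −56172350.
Balance: K_1 = K_2 + 14200×ρ, so ρ = (K_1 − K_2)/14200 = 39546000/14200 = 2780 kg/m³.

2780 kg/m³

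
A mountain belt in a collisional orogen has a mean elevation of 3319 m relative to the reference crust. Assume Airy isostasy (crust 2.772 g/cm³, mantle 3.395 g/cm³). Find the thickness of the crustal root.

14800 m

By Archimedes' principle applied to the lithosphere: the weight of the topography is balanced by the buoyancy of the root, ρ_c h = (ρ_m − ρ_c) r.
r = h · ρ_c / (ρ_m − ρ_c) = 3319 m × 2.772 / (3.395 − 2.772) = 14800 m.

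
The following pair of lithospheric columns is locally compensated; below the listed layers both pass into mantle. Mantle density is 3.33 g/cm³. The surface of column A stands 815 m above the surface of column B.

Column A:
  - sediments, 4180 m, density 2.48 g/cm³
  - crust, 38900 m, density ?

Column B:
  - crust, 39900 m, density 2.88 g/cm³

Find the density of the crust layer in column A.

2.89 g/cm³

Take the compensation level at the base of the deeper column (depth z_c below the surface of column A) and equate Σ ρ_i t_i down to z_c; mantle fills any gap and the z_c terms cancel.
Column A: 4180×2.48 + 38900×ρ + (z_c − 43080)×3.33
Column B: 815×0 + 39900×2.88 + (z_c − 815 − 39900)×3.33
The z_c×3.33 term appears on both sides and cancels. Collect the known terms of each column as K = Σ(ρt)_known − 3.33 × (depth of known layers): K_A = 10366.4 − 3.33×43080 = −133090; K_B = 114912 − 3.33×(815 + 39900) = −20668.95.
Balance: K_A + 38900×ρ = K_B, so ρ = (K_B − K_A)/38900 = 112421/38900 = 2.89 g/cm³.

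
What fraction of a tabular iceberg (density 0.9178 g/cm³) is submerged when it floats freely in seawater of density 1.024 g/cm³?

89.6%

Submerged fraction = ρ_obj/ρ_fluid = 0.9178/1.024 = 89.6%.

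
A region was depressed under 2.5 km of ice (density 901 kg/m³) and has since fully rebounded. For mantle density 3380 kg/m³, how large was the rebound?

Removing the load lets mantle flow back in; uplift u satisfies ρ_ice t = ρ_m u.
u = t ρ_ice/ρ_m = 2.5 km × 901/3380 = 0.666 km.

0.666 km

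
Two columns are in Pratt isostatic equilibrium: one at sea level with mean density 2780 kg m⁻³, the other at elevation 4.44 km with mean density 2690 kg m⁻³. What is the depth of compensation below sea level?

133 km

ρ_ref D = ρ (D + h) → D (ρ_ref − ρ) = ρ h.
D = ρ h/(ρ_ref − ρ) = 2690 × 4.44 km/(2780 − 2690) = 133 km.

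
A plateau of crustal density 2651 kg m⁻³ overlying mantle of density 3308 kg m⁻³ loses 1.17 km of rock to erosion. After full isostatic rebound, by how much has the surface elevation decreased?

0.232 km

Rebound u = e ρ_c/ρ_m = 1.17 km × 2651/3308 = 0.9376 km.
Net surface drop = e − u = 1.17 km − 0.9376 km = e (ρ_m − ρ_c)/ρ_m = 0.232 km.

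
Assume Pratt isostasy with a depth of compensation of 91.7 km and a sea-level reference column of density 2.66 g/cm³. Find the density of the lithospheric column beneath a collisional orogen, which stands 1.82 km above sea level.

2.61 g/cm³

Pratt balance: ρ_ref D = ρ (D + h).
ρ = ρ_ref D/(D + h) = 2.66 × 91.7 km/(91.7 km + 1.82 km) = 2.61 g/cm³.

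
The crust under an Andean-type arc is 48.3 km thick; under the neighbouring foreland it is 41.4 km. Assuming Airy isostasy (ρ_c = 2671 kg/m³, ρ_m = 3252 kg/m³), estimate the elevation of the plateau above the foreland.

Excess crust Δ = 48.3 km − 41.4 km = 6.9 km, split between elevation h and root r with h + r = Δ.
Airy balance ρ_c h = (ρ_m − ρ_c) r gives r = h ρ_c/(ρ_m − ρ_c), so h (1 + ρ_c/(ρ_m − ρ_c)) = Δ, i.e. h = Δ (ρ_m − ρ_c)/ρ_m.
h = 6.9 km × 581/3252 = 1.23 km.

1.23 km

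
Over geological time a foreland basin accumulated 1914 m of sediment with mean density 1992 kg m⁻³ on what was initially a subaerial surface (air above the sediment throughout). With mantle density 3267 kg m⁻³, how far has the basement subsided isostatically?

Subaerial load: s = t ρ_sed / ρ_m = 1914 m × 1992/3267 = 1170 m.

1170 m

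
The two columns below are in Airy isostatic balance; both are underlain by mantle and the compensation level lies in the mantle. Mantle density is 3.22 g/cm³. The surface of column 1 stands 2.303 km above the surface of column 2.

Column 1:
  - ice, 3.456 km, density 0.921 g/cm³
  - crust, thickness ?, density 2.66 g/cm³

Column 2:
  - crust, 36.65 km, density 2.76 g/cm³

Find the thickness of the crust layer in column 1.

29.2 km

Take the compensation level at the base of the deeper column (depth z_c below the surface of column 1) and equate Σ ρ_i t_i down to z_c; mantle fills any gap and the z_c terms cancel.
Column 1: 3.456×0.921 + x×2.66 + (z_c − 3.456 − x)×3.22
Column 2: 2.303×0 + 36.65×2.76 + (z_c − 2.303 − 36.65)×3.22
The z_c×3.22 term appears on both sides and cancels. Collect the known terms of each column as K = Σ(ρt)_known − 3.22 × (depth of known layers): K_1 = 3.182976 − 3.22×3.456 = −7.945344; K_2 = 101.154 − 3.22×(2.303 + 36.65) = −24.27466.
Balance: K_1 − x×(3.22 − 2.66) = K_2, so x = (K_1 − K_2)/(3.22 − 2.66) = 16.3293/0.56 = 29.2 km.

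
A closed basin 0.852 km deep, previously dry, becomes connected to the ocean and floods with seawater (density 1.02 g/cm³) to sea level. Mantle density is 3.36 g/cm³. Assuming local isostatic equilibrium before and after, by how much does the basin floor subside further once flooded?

After flooding the water column is d + s deep. Its weight must equal the weight of mantle displaced by the extra subsidence s: (d + s) ρ_w = s ρ_m.
s = d ρ_w / (ρ_m − ρ_w) = 0.852 km × 1.02/(3.36 − 1.02) = 0.371 km.

0.371 km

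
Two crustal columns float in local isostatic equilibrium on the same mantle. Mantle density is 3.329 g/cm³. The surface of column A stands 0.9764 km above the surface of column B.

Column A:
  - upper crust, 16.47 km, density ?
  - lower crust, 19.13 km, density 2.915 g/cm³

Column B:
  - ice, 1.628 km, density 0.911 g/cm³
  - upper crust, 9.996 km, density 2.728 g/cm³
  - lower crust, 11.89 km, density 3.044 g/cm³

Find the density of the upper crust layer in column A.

Take the compensation level at the base of the deeper column (depth z_c below the surface of column A) and equate Σ ρ_i t_i down to z_c; mantle fills any gap and the z_c terms cancel.
Column A: 16.47×ρ + 19.13×2.915 + (z_c − 35.6)×3.329
Column B: 0.9764×0 + 1.628×0.911 + 9.996×2.728 + 11.89×3.044 + (z_c − 0.9764 − 23.514)×3.329
The z_c×3.329 term appears on both sides and cancels. Collect the known terms of each column as K = Σ(ρt)_known − 3.329 × (depth of known layers): K_A = 55.76395 − 3.329×35.6 = −62.74845; K_B = 64.945356 − 3.329×(0.9764 + 23.514) = −16.5831856.
Balance: K_A + 16.47×ρ = K_B, so ρ = (K_B − K_A)/16.47 = 46.1653/16.47 = 2.8 g/cm³.

2.8 g/cm³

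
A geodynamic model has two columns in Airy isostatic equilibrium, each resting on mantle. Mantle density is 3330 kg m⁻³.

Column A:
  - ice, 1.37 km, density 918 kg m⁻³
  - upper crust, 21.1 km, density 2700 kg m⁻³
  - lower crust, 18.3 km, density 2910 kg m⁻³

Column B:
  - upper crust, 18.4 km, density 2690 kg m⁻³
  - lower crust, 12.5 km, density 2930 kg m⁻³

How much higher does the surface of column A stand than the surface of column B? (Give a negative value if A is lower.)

For any compensation level in the mantle, the mantle terms cancel and isostasy reduces to e = (Σt_A − Σt_B) − (Σ(ρt)_A − Σ(ρt)_B) / ρ_m.
Σt_A = 40.77 km; Σt_B = 30.9 km; Σ(ρt)_A = 111480.66; Σ(ρt)_B = 86121 (in km·kg m⁻³).
e = (40.77 − 30.9) − (111480.66 − 86121) / 3330 = 2.25 km.

2.25 km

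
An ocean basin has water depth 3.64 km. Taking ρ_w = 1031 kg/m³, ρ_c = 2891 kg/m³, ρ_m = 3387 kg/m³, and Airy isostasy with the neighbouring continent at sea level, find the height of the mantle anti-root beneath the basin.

13.7 km

Equating mass per unit area of the two columns: replacing crust with seawater at the top is compensated by replacing crust with mantle at the base: d (ρ_c − ρ_w) = a (ρ_m − ρ_c).
a = d (ρ_c − ρ_w)/(ρ_m − ρ_c) = 3.64 km × 1860/496 = 13.7 km.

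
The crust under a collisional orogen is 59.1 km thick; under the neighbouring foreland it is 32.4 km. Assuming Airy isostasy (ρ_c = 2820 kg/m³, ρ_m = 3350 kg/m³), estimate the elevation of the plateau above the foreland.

Excess crust Δ = 59.1 km − 32.4 km = 26.7 km, split between elevation h and root r with h + r = Δ.
Airy balance ρ_c h = (ρ_m − ρ_c) r gives r = h ρ_c/(ρ_m − ρ_c), so h (1 + ρ_c/(ρ_m − ρ_c)) = Δ, i.e. h = Δ (ρ_m − ρ_c)/ρ_m.
h = 26.7 km × 530/3350 = 4.22 km.

4.22 km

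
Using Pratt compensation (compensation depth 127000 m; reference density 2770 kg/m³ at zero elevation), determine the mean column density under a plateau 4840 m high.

Pratt balance: ρ_ref D = ρ (D + h).
ρ = ρ_ref D/(D + h) = 2770 × 127000 m/(127000 m + 4840 m) = 2670 kg/m³.

2670 kg/m³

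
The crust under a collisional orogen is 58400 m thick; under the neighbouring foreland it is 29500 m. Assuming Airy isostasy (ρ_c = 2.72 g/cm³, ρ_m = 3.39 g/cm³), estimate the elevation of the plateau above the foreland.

5710 m

Excess crust Δ = 58400 m − 29500 m = 28900 m, split between elevation h and root r with h + r = Δ.
Airy balance ρ_c h = (ρ_m − ρ_c) r gives r = h ρ_c/(ρ_m − ρ_c), so h (1 + ρ_c/(ρ_m − ρ_c)) = Δ, i.e. h = Δ (ρ_m − ρ_c)/ρ_m.
h = 28900 m × 0.67/3.39 = 5710 m.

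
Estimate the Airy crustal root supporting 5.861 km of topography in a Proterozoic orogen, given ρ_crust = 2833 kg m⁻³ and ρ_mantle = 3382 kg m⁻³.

30.2 km

For local isostatic compensation: the weight of the topography is balanced by the buoyancy of the root, ρ_c h = (ρ_m − ρ_c) r.
r = h · ρ_c / (ρ_m − ρ_c) = 5.861 km × 2833 / (3382 − 2833) = 30.2 km.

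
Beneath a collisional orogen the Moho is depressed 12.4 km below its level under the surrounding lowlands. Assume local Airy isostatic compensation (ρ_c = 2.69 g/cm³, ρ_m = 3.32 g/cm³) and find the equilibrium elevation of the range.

For local isostatic compensation: ρ_c h = (ρ_m − ρ_c) r.
h = r (ρ_m − ρ_c) / ρ_c = 12.4 km × (3.32 − 2.69) / 2.69 = 2.9 km.

2.9 km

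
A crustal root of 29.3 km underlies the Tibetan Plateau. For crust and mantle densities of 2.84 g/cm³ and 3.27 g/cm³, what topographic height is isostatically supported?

4.44 km

In Airy isostatic equilibrium: ρ_c h = (ρ_m − ρ_c) r.
h = r (ρ_m − ρ_c) / ρ_c = 29.3 km × (3.27 − 2.84) / 2.84 = 4.44 km.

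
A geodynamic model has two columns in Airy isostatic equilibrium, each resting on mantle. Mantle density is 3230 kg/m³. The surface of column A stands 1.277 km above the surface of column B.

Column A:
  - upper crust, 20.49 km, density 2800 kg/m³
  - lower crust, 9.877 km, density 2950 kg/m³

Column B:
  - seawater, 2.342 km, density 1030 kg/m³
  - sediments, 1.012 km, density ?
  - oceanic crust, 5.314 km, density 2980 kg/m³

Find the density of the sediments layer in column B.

2270 kg/m³

Take the compensation level at the base of the deeper column (depth z_c below the surface of column A) and equate Σ ρ_i t_i down to z_c; mantle fills any gap and the z_c terms cancel.
Column A: 20.49×2800 + 9.877×2950 + (z_c − 30.367)×3230
Column B: 1.277×0 + 2.342×1030 + 1.012×ρ + 5.314×2980 + (z_c − 1.277 − 8.668)×3230
The z_c×3230 term appears on both sides and cancels. Collect the known terms of each column as K = Σ(ρt)_known − 3230 × (depth of known layers): K_A = 86509.15 − 3230×30.367 = −11576.26; K_B = 18247.98 − 3230×(1.277 + 8.668) = −13874.37.
Balance: K_A = K_B + 1.012×ρ, so ρ = (K_A − K_B)/1.012 = 2298.11/1.012 = 2270 kg/m³.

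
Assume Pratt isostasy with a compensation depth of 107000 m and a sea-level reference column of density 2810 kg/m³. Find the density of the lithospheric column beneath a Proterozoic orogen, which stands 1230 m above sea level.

2780 kg/m³

Pratt balance: ρ_ref D = ρ (D + h).
ρ = ρ_ref D/(D + h) = 2810 × 107000 m/(107000 m + 1230 m) = 2780 kg/m³.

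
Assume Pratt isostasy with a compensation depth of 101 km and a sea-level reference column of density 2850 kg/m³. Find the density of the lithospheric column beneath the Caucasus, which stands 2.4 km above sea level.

Pratt balance: ρ_ref D = ρ (D + h).
ρ = ρ_ref D/(D + h) = 2850 × 101 km/(101 km + 2.4 km) = 2780 kg/m³.

2780 kg/m³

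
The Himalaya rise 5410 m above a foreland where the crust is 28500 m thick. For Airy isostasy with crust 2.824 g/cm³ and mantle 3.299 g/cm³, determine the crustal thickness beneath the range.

66100 m

Root depth r = h ρ_c / (ρ_m − ρ_c) = 5410 m × 2.824 / 0.475 = 32160 m.
Total thickness = T + h + r = 28500 m + 5410 m + 32160 m = 66100 m.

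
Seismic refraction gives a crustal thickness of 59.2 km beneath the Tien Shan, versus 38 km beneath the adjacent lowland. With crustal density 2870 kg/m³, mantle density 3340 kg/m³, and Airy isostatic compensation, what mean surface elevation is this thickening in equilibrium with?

Excess crust Δ = 59.2 km − 38 km = 21.2 km, split between elevation h and root r with h + r = Δ.
Airy balance ρ_c h = (ρ_m − ρ_c) r gives r = h ρ_c/(ρ_m − ρ_c), so h (1 + ρ_c/(ρ_m − ρ_c)) = Δ, i.e. h = Δ (ρ_m − ρ_c)/ρ_m.
h = 21.2 km × 470/3340 = 2.98 km.

2.98 km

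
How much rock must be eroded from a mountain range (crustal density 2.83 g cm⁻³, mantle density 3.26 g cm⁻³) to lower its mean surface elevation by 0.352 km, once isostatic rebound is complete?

Net drop Δ = e − u = e − e ρ_c/ρ_m = e (ρ_m − ρ_c)/ρ_m.
e = Δ ρ_m/(ρ_m − ρ_c) = 0.352 km × 3.26/0.43 = 2.67 km.

2.67 km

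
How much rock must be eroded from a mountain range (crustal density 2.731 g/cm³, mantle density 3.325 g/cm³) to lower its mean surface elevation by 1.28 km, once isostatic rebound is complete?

7.16 km

Net drop Δ = e − u = e − e ρ_c/ρ_m = e (ρ_m − ρ_c)/ρ_m.
e = Δ ρ_m/(ρ_m − ρ_c) = 1.28 km × 3.325/0.594 = 7.16 km.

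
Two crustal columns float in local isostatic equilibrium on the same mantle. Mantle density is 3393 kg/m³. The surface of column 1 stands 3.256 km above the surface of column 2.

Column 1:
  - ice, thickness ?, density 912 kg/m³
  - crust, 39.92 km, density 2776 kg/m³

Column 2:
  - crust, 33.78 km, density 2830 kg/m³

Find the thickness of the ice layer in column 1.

2.19 km

Take the compensation level at the base of the deeper column (depth z_c below the surface of column 1) and equate Σ ρ_i t_i down to z_c; mantle fills any gap and the z_c terms cancel.
Column 1: x×912 + 39.92×2776 + (z_c − 39.92 − x)×3393
Column 2: 3.256×0 + 33.78×2830 + (z_c − 3.256 − 33.78)×3393
The z_c×3393 term appears on both sides and cancels. Collect the known terms of each column as K = Σ(ρt)_known − 3393 × (depth of known layers): K_1 = 110817.92 − 3393×39.92 = −24630.64; K_2 = 95597.4 − 3393×(3.256 + 33.78) = −30065.748.
Balance: K_1 − x×(3393 − 912) = K_2, so x = (K_1 − K_2)/(3393 − 912) = 5435.11/2481 = 2.19 km.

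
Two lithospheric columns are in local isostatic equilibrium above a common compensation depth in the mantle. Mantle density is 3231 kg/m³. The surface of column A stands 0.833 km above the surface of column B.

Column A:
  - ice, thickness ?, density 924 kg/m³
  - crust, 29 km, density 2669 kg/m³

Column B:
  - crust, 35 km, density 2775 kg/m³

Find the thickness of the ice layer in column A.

1.02 km

Take the compensation level at the base of the deeper column (depth z_c below the surface of column A) and equate Σ ρ_i t_i down to z_c; mantle fills any gap and the z_c terms cancel.
Column A: x×924 + 29×2669 + (z_c − 29 − x)×3231
Column B: 0.833×0 + 35×2775 + (z_c − 0.833 − 35)×3231
The z_c×3231 term appears on both sides and cancels. Collect the known terms of each column as K = Σ(ρt)_known − 3231 × (depth of known layers): K_A = 77401 − 3231×29 = −16298; K_B = 97125 − 3231×(0.833 + 35) = −18651.423.
Balance: K_A − x×(3231 − 924) = K_B, so x = (K_A − K_B)/(3231 − 924) = 2353.42/2307 = 1.02 km.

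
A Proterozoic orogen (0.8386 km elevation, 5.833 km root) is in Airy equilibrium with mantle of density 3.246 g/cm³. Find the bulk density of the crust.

ρ_c h = (ρ_m − ρ_c) r → ρ_c (h + r) = ρ_m r → ρ_c = ρ_m r / (h + r).
ρ_c = 3.246 × 5.833 km / (0.8386 km + 5.833 km) = 2.84 g/cm³.

2.84 g/cm³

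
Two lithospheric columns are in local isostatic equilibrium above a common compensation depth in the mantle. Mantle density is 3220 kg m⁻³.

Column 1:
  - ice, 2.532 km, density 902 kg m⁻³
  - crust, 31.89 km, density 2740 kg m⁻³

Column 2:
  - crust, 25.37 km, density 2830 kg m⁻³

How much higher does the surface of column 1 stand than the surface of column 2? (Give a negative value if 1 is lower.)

For any compensation level in the mantle, the mantle terms cancel and isostasy reduces to e = (Σt_1 − Σt_2) − (Σ(ρt)_1 − Σ(ρt)_2) / ρ_m.
Σt_1 = 34.422 km; Σt_2 = 25.37 km; Σ(ρt)_1 = 89662.464; Σ(ρt)_2 = 71797.1 (in km·kg m⁻³).
e = (34.422 − 25.37) − (89662.464 − 71797.1) / 3220 = 3.5 km.

3.5 km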